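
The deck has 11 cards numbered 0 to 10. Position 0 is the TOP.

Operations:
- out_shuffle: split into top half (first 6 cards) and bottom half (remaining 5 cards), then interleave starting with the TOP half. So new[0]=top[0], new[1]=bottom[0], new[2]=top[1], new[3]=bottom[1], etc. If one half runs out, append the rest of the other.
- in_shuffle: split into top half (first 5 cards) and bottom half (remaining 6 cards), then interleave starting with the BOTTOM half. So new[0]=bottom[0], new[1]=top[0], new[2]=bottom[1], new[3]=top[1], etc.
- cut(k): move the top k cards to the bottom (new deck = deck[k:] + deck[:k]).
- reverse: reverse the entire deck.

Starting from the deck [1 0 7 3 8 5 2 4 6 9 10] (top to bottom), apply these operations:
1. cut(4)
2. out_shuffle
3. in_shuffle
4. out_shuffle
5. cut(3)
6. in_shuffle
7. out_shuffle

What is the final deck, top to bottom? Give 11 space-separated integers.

After op 1 (cut(4)): [8 5 2 4 6 9 10 1 0 7 3]
After op 2 (out_shuffle): [8 10 5 1 2 0 4 7 6 3 9]
After op 3 (in_shuffle): [0 8 4 10 7 5 6 1 3 2 9]
After op 4 (out_shuffle): [0 6 8 1 4 3 10 2 7 9 5]
After op 5 (cut(3)): [1 4 3 10 2 7 9 5 0 6 8]
After op 6 (in_shuffle): [7 1 9 4 5 3 0 10 6 2 8]
After op 7 (out_shuffle): [7 0 1 10 9 6 4 2 5 8 3]

Answer: 7 0 1 10 9 6 4 2 5 8 3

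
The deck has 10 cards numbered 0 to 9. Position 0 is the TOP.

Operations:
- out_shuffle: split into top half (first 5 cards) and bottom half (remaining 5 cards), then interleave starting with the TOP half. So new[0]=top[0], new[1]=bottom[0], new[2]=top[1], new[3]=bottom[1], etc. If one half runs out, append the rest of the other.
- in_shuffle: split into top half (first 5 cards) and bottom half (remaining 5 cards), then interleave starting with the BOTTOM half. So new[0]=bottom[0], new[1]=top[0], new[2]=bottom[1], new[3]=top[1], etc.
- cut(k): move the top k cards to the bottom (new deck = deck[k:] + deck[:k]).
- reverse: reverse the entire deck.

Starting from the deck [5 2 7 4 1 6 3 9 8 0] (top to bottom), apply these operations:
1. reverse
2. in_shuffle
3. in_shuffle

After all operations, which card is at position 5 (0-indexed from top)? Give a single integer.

After op 1 (reverse): [0 8 9 3 6 1 4 7 2 5]
After op 2 (in_shuffle): [1 0 4 8 7 9 2 3 5 6]
After op 3 (in_shuffle): [9 1 2 0 3 4 5 8 6 7]
Position 5: card 4.

Answer: 4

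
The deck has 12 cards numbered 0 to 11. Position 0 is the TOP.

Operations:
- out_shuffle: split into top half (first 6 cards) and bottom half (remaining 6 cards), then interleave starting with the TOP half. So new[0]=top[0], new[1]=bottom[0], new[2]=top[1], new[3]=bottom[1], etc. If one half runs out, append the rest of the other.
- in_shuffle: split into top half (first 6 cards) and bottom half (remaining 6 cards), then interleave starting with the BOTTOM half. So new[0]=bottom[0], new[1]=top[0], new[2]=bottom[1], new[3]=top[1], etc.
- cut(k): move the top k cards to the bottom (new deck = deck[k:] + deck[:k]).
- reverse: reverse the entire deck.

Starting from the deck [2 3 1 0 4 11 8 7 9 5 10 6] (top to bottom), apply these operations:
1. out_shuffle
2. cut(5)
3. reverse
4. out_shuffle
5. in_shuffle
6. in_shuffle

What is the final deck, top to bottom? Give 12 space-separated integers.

After op 1 (out_shuffle): [2 8 3 7 1 9 0 5 4 10 11 6]
After op 2 (cut(5)): [9 0 5 4 10 11 6 2 8 3 7 1]
After op 3 (reverse): [1 7 3 8 2 6 11 10 4 5 0 9]
After op 4 (out_shuffle): [1 11 7 10 3 4 8 5 2 0 6 9]
After op 5 (in_shuffle): [8 1 5 11 2 7 0 10 6 3 9 4]
After op 6 (in_shuffle): [0 8 10 1 6 5 3 11 9 2 4 7]

Answer: 0 8 10 1 6 5 3 11 9 2 4 7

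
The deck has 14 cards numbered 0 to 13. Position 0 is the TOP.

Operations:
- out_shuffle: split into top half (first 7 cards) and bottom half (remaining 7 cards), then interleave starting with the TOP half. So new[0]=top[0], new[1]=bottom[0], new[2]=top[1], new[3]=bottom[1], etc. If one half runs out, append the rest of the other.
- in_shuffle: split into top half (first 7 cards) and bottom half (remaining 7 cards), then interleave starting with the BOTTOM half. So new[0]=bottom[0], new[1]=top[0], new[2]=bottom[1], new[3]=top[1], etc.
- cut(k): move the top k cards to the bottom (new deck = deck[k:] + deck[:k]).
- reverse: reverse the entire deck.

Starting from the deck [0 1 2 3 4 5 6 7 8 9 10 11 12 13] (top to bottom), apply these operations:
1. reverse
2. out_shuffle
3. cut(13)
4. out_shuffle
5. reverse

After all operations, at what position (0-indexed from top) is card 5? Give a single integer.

Answer: 5

Derivation:
After op 1 (reverse): [13 12 11 10 9 8 7 6 5 4 3 2 1 0]
After op 2 (out_shuffle): [13 6 12 5 11 4 10 3 9 2 8 1 7 0]
After op 3 (cut(13)): [0 13 6 12 5 11 4 10 3 9 2 8 1 7]
After op 4 (out_shuffle): [0 10 13 3 6 9 12 2 5 8 11 1 4 7]
After op 5 (reverse): [7 4 1 11 8 5 2 12 9 6 3 13 10 0]
Card 5 is at position 5.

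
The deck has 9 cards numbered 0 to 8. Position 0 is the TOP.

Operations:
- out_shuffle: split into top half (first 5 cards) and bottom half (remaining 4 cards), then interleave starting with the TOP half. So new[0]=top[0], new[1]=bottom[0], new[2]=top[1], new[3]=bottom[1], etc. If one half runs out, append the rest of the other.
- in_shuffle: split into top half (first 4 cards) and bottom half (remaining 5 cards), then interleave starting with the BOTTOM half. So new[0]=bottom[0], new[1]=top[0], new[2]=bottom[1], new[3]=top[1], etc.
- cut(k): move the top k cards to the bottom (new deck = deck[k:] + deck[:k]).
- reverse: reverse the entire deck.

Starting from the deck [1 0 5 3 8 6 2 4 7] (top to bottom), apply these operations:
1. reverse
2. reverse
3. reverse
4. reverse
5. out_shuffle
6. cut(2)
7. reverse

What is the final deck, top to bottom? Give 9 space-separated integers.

Answer: 6 1 8 7 3 4 5 2 0

Derivation:
After op 1 (reverse): [7 4 2 6 8 3 5 0 1]
After op 2 (reverse): [1 0 5 3 8 6 2 4 7]
After op 3 (reverse): [7 4 2 6 8 3 5 0 1]
After op 4 (reverse): [1 0 5 3 8 6 2 4 7]
After op 5 (out_shuffle): [1 6 0 2 5 4 3 7 8]
After op 6 (cut(2)): [0 2 5 4 3 7 8 1 6]
After op 7 (reverse): [6 1 8 7 3 4 5 2 0]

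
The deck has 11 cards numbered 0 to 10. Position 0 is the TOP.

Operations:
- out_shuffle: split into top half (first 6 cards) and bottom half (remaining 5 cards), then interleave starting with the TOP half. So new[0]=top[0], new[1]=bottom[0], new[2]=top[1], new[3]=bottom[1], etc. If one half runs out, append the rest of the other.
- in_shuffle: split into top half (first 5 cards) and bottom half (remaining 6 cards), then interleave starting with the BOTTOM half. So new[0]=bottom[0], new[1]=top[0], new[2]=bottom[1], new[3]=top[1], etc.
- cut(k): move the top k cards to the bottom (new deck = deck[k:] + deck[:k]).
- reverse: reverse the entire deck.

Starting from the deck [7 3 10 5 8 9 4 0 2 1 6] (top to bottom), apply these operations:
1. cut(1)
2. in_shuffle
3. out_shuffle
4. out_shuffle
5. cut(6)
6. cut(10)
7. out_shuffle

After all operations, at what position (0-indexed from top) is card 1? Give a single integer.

After op 1 (cut(1)): [3 10 5 8 9 4 0 2 1 6 7]
After op 2 (in_shuffle): [4 3 0 10 2 5 1 8 6 9 7]
After op 3 (out_shuffle): [4 1 3 8 0 6 10 9 2 7 5]
After op 4 (out_shuffle): [4 10 1 9 3 2 8 7 0 5 6]
After op 5 (cut(6)): [8 7 0 5 6 4 10 1 9 3 2]
After op 6 (cut(10)): [2 8 7 0 5 6 4 10 1 9 3]
After op 7 (out_shuffle): [2 4 8 10 7 1 0 9 5 3 6]
Card 1 is at position 5.

Answer: 5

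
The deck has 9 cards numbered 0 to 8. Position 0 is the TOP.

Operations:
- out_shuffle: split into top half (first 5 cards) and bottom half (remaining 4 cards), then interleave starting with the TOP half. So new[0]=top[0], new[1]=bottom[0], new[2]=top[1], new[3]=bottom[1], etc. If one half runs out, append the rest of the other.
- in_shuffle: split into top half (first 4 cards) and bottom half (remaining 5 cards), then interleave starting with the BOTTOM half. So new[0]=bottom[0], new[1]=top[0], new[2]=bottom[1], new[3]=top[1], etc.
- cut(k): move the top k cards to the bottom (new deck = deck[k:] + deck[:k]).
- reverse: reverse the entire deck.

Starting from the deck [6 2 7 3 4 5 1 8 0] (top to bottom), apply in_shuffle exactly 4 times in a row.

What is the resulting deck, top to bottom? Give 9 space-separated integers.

Answer: 3 8 7 1 2 5 6 4 0

Derivation:
After op 1 (in_shuffle): [4 6 5 2 1 7 8 3 0]
After op 2 (in_shuffle): [1 4 7 6 8 5 3 2 0]
After op 3 (in_shuffle): [8 1 5 4 3 7 2 6 0]
After op 4 (in_shuffle): [3 8 7 1 2 5 6 4 0]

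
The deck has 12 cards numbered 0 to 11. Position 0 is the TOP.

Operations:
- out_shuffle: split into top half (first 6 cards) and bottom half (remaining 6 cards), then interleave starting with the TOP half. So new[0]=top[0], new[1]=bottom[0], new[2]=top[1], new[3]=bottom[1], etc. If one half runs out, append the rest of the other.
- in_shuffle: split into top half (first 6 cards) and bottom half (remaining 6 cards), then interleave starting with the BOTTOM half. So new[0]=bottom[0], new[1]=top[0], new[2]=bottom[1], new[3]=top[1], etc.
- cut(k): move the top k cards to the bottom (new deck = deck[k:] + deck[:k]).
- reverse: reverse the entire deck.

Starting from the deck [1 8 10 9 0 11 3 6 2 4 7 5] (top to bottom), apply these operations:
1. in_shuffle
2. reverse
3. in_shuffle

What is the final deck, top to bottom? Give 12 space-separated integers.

Answer: 10 11 2 5 8 0 6 7 1 9 3 4

Derivation:
After op 1 (in_shuffle): [3 1 6 8 2 10 4 9 7 0 5 11]
After op 2 (reverse): [11 5 0 7 9 4 10 2 8 6 1 3]
After op 3 (in_shuffle): [10 11 2 5 8 0 6 7 1 9 3 4]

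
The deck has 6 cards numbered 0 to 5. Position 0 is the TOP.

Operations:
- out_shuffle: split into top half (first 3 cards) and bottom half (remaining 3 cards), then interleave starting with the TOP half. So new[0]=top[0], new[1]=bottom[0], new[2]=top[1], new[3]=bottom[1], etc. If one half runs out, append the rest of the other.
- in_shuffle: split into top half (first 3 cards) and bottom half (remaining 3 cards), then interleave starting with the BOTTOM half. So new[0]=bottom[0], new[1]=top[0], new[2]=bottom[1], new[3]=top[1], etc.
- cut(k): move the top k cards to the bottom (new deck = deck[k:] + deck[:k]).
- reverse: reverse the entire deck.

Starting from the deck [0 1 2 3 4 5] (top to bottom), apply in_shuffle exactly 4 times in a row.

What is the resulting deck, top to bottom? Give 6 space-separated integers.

After op 1 (in_shuffle): [3 0 4 1 5 2]
After op 2 (in_shuffle): [1 3 5 0 2 4]
After op 3 (in_shuffle): [0 1 2 3 4 5]
After op 4 (in_shuffle): [3 0 4 1 5 2]

Answer: 3 0 4 1 5 2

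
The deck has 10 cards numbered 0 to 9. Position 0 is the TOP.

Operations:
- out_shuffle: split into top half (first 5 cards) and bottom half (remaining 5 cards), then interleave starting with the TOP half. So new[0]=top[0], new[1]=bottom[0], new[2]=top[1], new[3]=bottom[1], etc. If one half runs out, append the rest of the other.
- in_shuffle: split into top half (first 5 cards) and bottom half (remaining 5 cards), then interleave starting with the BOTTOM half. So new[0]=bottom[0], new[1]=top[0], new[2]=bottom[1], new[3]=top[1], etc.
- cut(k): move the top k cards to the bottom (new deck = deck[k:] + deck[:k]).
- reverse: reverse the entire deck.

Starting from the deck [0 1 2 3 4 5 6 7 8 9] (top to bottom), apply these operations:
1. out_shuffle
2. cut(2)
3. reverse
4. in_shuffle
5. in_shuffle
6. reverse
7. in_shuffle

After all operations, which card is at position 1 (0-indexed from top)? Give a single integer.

Answer: 2

Derivation:
After op 1 (out_shuffle): [0 5 1 6 2 7 3 8 4 9]
After op 2 (cut(2)): [1 6 2 7 3 8 4 9 0 5]
After op 3 (reverse): [5 0 9 4 8 3 7 2 6 1]
After op 4 (in_shuffle): [3 5 7 0 2 9 6 4 1 8]
After op 5 (in_shuffle): [9 3 6 5 4 7 1 0 8 2]
After op 6 (reverse): [2 8 0 1 7 4 5 6 3 9]
After op 7 (in_shuffle): [4 2 5 8 6 0 3 1 9 7]
Position 1: card 2.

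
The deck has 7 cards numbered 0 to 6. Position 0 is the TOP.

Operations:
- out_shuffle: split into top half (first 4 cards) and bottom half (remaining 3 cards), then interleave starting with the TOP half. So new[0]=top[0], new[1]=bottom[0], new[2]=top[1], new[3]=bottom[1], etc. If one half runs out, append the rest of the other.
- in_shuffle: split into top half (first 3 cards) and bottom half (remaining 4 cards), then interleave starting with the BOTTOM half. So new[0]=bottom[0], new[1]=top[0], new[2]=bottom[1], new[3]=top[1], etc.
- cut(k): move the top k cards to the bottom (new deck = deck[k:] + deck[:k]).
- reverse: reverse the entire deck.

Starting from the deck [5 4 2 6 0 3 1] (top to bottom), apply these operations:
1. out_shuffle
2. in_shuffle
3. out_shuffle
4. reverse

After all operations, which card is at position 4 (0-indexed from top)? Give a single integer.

After op 1 (out_shuffle): [5 0 4 3 2 1 6]
After op 2 (in_shuffle): [3 5 2 0 1 4 6]
After op 3 (out_shuffle): [3 1 5 4 2 6 0]
After op 4 (reverse): [0 6 2 4 5 1 3]
Position 4: card 5.

Answer: 5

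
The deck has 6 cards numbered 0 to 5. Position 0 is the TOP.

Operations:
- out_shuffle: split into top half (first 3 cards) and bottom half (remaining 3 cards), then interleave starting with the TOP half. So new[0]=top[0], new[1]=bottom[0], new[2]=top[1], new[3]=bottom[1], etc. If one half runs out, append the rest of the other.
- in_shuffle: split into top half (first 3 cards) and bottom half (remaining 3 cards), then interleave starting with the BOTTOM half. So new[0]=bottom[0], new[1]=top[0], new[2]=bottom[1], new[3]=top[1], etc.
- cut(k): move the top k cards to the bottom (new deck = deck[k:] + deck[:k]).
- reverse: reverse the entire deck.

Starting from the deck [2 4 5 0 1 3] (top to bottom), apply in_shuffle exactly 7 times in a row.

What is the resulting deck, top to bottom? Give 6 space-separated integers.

After op 1 (in_shuffle): [0 2 1 4 3 5]
After op 2 (in_shuffle): [4 0 3 2 5 1]
After op 3 (in_shuffle): [2 4 5 0 1 3]
After op 4 (in_shuffle): [0 2 1 4 3 5]
After op 5 (in_shuffle): [4 0 3 2 5 1]
After op 6 (in_shuffle): [2 4 5 0 1 3]
After op 7 (in_shuffle): [0 2 1 4 3 5]

Answer: 0 2 1 4 3 5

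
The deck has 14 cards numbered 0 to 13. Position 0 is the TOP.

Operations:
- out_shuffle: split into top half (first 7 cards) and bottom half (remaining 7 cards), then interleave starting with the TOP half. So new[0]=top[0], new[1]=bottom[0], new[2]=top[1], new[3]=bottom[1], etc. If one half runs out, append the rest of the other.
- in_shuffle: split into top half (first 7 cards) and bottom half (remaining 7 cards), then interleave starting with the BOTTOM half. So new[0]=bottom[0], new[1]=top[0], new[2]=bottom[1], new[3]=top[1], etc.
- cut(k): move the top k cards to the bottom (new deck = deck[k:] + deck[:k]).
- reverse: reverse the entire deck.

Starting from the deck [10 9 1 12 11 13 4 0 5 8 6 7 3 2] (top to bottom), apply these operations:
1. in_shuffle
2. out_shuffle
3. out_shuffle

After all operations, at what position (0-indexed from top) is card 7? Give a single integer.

Answer: 6

Derivation:
After op 1 (in_shuffle): [0 10 5 9 8 1 6 12 7 11 3 13 2 4]
After op 2 (out_shuffle): [0 12 10 7 5 11 9 3 8 13 1 2 6 4]
After op 3 (out_shuffle): [0 3 12 8 10 13 7 1 5 2 11 6 9 4]
Card 7 is at position 6.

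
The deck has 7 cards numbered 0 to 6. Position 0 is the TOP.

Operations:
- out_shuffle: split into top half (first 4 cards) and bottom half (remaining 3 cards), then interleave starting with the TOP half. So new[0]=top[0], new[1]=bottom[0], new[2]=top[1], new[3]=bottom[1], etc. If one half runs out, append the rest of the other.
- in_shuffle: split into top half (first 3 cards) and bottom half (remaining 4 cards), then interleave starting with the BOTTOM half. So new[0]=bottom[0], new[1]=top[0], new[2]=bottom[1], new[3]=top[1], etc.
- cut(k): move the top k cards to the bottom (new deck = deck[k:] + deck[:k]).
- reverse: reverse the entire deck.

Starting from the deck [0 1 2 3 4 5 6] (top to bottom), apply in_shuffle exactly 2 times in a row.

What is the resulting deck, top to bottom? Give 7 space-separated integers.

After op 1 (in_shuffle): [3 0 4 1 5 2 6]
After op 2 (in_shuffle): [1 3 5 0 2 4 6]

Answer: 1 3 5 0 2 4 6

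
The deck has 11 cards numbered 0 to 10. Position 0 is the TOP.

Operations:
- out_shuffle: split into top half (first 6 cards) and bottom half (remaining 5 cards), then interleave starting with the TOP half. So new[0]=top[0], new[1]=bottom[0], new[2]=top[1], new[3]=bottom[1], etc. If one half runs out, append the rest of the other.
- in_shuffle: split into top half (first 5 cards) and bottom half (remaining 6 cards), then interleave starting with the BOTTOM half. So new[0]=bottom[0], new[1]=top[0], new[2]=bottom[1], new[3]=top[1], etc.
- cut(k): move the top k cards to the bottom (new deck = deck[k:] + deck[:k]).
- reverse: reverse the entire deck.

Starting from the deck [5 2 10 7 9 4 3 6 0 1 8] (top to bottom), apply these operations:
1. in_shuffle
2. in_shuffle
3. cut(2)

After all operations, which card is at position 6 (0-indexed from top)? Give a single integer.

After op 1 (in_shuffle): [4 5 3 2 6 10 0 7 1 9 8]
After op 2 (in_shuffle): [10 4 0 5 7 3 1 2 9 6 8]
After op 3 (cut(2)): [0 5 7 3 1 2 9 6 8 10 4]
Position 6: card 9.

Answer: 9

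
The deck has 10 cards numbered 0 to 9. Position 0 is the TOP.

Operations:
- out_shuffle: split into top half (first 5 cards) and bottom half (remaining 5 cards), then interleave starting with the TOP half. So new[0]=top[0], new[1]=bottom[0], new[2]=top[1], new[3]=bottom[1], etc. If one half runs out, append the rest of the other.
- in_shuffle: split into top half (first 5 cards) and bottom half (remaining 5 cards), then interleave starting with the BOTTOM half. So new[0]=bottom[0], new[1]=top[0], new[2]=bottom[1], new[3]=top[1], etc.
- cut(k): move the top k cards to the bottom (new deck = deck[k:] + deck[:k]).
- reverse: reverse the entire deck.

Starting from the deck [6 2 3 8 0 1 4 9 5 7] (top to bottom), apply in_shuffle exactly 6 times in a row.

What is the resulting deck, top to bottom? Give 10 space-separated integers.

After op 1 (in_shuffle): [1 6 4 2 9 3 5 8 7 0]
After op 2 (in_shuffle): [3 1 5 6 8 4 7 2 0 9]
After op 3 (in_shuffle): [4 3 7 1 2 5 0 6 9 8]
After op 4 (in_shuffle): [5 4 0 3 6 7 9 1 8 2]
After op 5 (in_shuffle): [7 5 9 4 1 0 8 3 2 6]
After op 6 (in_shuffle): [0 7 8 5 3 9 2 4 6 1]

Answer: 0 7 8 5 3 9 2 4 6 1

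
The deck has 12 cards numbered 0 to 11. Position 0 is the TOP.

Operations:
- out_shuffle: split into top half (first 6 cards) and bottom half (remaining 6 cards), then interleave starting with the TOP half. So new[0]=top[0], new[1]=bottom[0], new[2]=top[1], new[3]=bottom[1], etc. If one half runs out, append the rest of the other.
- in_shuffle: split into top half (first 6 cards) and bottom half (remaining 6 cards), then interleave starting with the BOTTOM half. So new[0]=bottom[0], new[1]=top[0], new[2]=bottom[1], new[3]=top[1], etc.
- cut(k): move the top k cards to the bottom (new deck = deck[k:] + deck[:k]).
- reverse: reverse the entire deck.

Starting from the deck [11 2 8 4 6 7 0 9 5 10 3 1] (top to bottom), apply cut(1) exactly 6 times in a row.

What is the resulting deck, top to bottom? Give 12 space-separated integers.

After op 1 (cut(1)): [2 8 4 6 7 0 9 5 10 3 1 11]
After op 2 (cut(1)): [8 4 6 7 0 9 5 10 3 1 11 2]
After op 3 (cut(1)): [4 6 7 0 9 5 10 3 1 11 2 8]
After op 4 (cut(1)): [6 7 0 9 5 10 3 1 11 2 8 4]
After op 5 (cut(1)): [7 0 9 5 10 3 1 11 2 8 4 6]
After op 6 (cut(1)): [0 9 5 10 3 1 11 2 8 4 6 7]

Answer: 0 9 5 10 3 1 11 2 8 4 6 7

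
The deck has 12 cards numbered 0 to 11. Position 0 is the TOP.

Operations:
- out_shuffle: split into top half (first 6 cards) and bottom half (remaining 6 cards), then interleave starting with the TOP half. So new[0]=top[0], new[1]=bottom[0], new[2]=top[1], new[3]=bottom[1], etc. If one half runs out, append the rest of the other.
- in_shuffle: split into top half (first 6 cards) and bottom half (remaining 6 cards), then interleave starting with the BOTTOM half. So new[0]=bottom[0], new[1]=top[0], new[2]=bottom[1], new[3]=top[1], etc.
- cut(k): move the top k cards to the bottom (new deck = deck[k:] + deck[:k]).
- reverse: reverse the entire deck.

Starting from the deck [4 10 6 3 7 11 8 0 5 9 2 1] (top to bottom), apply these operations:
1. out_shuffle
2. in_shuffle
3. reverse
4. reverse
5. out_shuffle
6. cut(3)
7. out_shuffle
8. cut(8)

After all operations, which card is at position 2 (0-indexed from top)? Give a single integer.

Answer: 7

Derivation:
After op 1 (out_shuffle): [4 8 10 0 6 5 3 9 7 2 11 1]
After op 2 (in_shuffle): [3 4 9 8 7 10 2 0 11 6 1 5]
After op 3 (reverse): [5 1 6 11 0 2 10 7 8 9 4 3]
After op 4 (reverse): [3 4 9 8 7 10 2 0 11 6 1 5]
After op 5 (out_shuffle): [3 2 4 0 9 11 8 6 7 1 10 5]
After op 6 (cut(3)): [0 9 11 8 6 7 1 10 5 3 2 4]
After op 7 (out_shuffle): [0 1 9 10 11 5 8 3 6 2 7 4]
After op 8 (cut(8)): [6 2 7 4 0 1 9 10 11 5 8 3]
Position 2: card 7.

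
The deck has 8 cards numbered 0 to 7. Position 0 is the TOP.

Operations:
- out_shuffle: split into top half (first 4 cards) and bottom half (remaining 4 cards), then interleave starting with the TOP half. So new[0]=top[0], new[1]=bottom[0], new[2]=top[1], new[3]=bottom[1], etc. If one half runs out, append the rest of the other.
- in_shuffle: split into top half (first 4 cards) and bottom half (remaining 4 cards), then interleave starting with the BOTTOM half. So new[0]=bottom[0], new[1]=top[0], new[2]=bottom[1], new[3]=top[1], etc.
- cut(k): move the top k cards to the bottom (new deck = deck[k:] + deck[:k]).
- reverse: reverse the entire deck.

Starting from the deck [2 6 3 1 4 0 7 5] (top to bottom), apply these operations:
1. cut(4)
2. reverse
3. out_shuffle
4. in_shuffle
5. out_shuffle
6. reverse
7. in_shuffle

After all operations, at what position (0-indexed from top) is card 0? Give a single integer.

Answer: 7

Derivation:
After op 1 (cut(4)): [4 0 7 5 2 6 3 1]
After op 2 (reverse): [1 3 6 2 5 7 0 4]
After op 3 (out_shuffle): [1 5 3 7 6 0 2 4]
After op 4 (in_shuffle): [6 1 0 5 2 3 4 7]
After op 5 (out_shuffle): [6 2 1 3 0 4 5 7]
After op 6 (reverse): [7 5 4 0 3 1 2 6]
After op 7 (in_shuffle): [3 7 1 5 2 4 6 0]
Card 0 is at position 7.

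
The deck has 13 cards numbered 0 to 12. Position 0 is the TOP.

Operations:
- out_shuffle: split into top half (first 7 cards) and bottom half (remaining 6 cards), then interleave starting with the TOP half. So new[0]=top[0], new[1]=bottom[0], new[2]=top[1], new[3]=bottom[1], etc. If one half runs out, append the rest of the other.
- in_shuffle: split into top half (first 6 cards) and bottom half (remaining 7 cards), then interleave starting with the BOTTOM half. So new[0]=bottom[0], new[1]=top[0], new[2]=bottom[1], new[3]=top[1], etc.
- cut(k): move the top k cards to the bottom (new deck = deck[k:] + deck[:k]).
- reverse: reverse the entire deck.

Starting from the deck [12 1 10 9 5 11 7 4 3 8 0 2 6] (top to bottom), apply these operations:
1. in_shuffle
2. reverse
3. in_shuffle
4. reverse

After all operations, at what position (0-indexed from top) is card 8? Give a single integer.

Answer: 12

Derivation:
After op 1 (in_shuffle): [7 12 4 1 3 10 8 9 0 5 2 11 6]
After op 2 (reverse): [6 11 2 5 0 9 8 10 3 1 4 12 7]
After op 3 (in_shuffle): [8 6 10 11 3 2 1 5 4 0 12 9 7]
After op 4 (reverse): [7 9 12 0 4 5 1 2 3 11 10 6 8]
Card 8 is at position 12.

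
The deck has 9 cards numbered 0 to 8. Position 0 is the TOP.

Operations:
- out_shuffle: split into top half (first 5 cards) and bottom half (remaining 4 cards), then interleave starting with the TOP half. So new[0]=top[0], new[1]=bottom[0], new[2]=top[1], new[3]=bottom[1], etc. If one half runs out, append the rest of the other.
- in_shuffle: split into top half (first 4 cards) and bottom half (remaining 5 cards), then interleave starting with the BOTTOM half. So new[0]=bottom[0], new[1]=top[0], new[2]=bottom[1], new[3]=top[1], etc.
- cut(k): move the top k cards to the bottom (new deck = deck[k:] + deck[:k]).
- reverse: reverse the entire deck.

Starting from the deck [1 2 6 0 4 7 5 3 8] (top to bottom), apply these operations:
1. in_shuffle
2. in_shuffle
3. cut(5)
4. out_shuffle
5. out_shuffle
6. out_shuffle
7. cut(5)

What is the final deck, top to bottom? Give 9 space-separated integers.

Answer: 5 8 2 0 7 3 1 6 4

Derivation:
After op 1 (in_shuffle): [4 1 7 2 5 6 3 0 8]
After op 2 (in_shuffle): [5 4 6 1 3 7 0 2 8]
After op 3 (cut(5)): [7 0 2 8 5 4 6 1 3]
After op 4 (out_shuffle): [7 4 0 6 2 1 8 3 5]
After op 5 (out_shuffle): [7 1 4 8 0 3 6 5 2]
After op 6 (out_shuffle): [7 3 1 6 4 5 8 2 0]
After op 7 (cut(5)): [5 8 2 0 7 3 1 6 4]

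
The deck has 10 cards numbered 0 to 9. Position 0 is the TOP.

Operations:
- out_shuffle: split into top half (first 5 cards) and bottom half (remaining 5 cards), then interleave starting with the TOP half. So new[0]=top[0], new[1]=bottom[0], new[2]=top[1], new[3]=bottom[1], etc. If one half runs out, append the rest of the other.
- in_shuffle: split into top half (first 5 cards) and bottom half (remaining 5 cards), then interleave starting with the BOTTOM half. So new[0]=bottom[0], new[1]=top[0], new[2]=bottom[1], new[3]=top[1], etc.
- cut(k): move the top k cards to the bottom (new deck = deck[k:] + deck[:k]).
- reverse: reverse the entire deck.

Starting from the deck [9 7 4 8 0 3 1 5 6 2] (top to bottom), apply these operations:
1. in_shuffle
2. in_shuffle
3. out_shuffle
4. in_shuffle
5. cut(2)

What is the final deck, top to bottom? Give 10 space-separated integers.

After op 1 (in_shuffle): [3 9 1 7 5 4 6 8 2 0]
After op 2 (in_shuffle): [4 3 6 9 8 1 2 7 0 5]
After op 3 (out_shuffle): [4 1 3 2 6 7 9 0 8 5]
After op 4 (in_shuffle): [7 4 9 1 0 3 8 2 5 6]
After op 5 (cut(2)): [9 1 0 3 8 2 5 6 7 4]

Answer: 9 1 0 3 8 2 5 6 7 4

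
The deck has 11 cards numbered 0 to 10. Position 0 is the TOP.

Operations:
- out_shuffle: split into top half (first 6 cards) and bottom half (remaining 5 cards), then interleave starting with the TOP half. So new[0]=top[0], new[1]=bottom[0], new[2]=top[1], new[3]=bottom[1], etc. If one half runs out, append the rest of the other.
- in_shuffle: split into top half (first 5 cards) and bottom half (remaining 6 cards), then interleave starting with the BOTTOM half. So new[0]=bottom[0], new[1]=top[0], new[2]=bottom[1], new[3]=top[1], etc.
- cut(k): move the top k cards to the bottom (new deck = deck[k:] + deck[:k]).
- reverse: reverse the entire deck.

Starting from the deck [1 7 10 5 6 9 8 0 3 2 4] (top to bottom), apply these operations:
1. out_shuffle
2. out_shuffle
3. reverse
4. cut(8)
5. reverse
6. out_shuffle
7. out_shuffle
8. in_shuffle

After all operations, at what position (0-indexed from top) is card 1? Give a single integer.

Answer: 10

Derivation:
After op 1 (out_shuffle): [1 8 7 0 10 3 5 2 6 4 9]
After op 2 (out_shuffle): [1 5 8 2 7 6 0 4 10 9 3]
After op 3 (reverse): [3 9 10 4 0 6 7 2 8 5 1]
After op 4 (cut(8)): [8 5 1 3 9 10 4 0 6 7 2]
After op 5 (reverse): [2 7 6 0 4 10 9 3 1 5 8]
After op 6 (out_shuffle): [2 9 7 3 6 1 0 5 4 8 10]
After op 7 (out_shuffle): [2 0 9 5 7 4 3 8 6 10 1]
After op 8 (in_shuffle): [4 2 3 0 8 9 6 5 10 7 1]
Card 1 is at position 10.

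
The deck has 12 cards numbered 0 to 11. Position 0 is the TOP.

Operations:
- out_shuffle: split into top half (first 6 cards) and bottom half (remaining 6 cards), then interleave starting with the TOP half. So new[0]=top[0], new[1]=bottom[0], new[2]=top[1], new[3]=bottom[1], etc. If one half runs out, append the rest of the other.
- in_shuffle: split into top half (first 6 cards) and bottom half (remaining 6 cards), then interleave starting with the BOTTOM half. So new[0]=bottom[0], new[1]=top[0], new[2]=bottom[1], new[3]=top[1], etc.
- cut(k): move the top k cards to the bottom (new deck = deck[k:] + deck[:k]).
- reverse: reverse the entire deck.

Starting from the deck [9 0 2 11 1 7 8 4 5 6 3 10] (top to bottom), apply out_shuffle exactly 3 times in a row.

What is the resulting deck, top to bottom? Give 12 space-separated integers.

After op 1 (out_shuffle): [9 8 0 4 2 5 11 6 1 3 7 10]
After op 2 (out_shuffle): [9 11 8 6 0 1 4 3 2 7 5 10]
After op 3 (out_shuffle): [9 4 11 3 8 2 6 7 0 5 1 10]

Answer: 9 4 11 3 8 2 6 7 0 5 1 10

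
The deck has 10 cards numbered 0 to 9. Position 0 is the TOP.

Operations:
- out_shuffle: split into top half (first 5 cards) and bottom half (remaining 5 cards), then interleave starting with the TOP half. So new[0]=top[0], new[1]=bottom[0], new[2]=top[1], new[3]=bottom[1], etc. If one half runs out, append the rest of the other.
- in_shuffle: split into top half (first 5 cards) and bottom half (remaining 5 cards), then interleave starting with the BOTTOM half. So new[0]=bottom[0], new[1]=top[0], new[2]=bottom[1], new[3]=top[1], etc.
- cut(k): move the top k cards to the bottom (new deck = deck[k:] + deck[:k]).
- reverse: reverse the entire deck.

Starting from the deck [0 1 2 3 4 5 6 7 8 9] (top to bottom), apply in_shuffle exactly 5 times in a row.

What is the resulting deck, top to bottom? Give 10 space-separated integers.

After op 1 (in_shuffle): [5 0 6 1 7 2 8 3 9 4]
After op 2 (in_shuffle): [2 5 8 0 3 6 9 1 4 7]
After op 3 (in_shuffle): [6 2 9 5 1 8 4 0 7 3]
After op 4 (in_shuffle): [8 6 4 2 0 9 7 5 3 1]
After op 5 (in_shuffle): [9 8 7 6 5 4 3 2 1 0]

Answer: 9 8 7 6 5 4 3 2 1 0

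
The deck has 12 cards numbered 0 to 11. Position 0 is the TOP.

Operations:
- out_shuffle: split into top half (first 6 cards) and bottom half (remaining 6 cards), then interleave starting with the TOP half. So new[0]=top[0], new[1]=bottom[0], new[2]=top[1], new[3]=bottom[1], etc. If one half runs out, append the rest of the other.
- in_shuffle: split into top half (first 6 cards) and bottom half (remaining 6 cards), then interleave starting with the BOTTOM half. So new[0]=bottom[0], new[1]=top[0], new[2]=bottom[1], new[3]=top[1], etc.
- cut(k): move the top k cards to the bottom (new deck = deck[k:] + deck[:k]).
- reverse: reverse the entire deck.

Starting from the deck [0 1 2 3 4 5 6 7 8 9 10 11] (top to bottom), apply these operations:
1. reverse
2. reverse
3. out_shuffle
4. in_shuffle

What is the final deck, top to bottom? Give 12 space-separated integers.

After op 1 (reverse): [11 10 9 8 7 6 5 4 3 2 1 0]
After op 2 (reverse): [0 1 2 3 4 5 6 7 8 9 10 11]
After op 3 (out_shuffle): [0 6 1 7 2 8 3 9 4 10 5 11]
After op 4 (in_shuffle): [3 0 9 6 4 1 10 7 5 2 11 8]

Answer: 3 0 9 6 4 1 10 7 5 2 11 8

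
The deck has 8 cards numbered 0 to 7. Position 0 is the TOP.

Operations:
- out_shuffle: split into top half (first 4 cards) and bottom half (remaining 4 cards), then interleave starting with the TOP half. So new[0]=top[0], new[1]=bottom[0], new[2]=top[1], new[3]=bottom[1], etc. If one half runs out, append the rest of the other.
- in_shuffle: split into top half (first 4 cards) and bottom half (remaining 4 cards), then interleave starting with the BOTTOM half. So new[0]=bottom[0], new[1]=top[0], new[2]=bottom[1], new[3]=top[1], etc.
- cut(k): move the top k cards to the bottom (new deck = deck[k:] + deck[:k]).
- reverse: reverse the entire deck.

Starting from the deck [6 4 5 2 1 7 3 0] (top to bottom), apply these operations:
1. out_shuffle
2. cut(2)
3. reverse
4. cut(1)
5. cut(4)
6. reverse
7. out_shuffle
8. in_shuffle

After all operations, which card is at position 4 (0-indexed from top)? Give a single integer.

Answer: 6

Derivation:
After op 1 (out_shuffle): [6 1 4 7 5 3 2 0]
After op 2 (cut(2)): [4 7 5 3 2 0 6 1]
After op 3 (reverse): [1 6 0 2 3 5 7 4]
After op 4 (cut(1)): [6 0 2 3 5 7 4 1]
After op 5 (cut(4)): [5 7 4 1 6 0 2 3]
After op 6 (reverse): [3 2 0 6 1 4 7 5]
After op 7 (out_shuffle): [3 1 2 4 0 7 6 5]
After op 8 (in_shuffle): [0 3 7 1 6 2 5 4]
Position 4: card 6.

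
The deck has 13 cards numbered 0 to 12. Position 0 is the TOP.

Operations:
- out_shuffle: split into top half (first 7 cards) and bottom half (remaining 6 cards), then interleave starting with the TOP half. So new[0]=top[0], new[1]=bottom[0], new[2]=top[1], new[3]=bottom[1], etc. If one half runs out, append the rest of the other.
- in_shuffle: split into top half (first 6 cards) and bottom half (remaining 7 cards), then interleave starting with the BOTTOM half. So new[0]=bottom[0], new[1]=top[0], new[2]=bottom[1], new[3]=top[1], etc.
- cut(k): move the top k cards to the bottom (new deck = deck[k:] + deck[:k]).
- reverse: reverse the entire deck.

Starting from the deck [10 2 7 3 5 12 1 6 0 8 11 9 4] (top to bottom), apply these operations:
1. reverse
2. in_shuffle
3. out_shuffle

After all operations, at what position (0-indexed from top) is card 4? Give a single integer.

Answer: 2

Derivation:
After op 1 (reverse): [4 9 11 8 0 6 1 12 5 3 7 2 10]
After op 2 (in_shuffle): [1 4 12 9 5 11 3 8 7 0 2 6 10]
After op 3 (out_shuffle): [1 8 4 7 12 0 9 2 5 6 11 10 3]
Card 4 is at position 2.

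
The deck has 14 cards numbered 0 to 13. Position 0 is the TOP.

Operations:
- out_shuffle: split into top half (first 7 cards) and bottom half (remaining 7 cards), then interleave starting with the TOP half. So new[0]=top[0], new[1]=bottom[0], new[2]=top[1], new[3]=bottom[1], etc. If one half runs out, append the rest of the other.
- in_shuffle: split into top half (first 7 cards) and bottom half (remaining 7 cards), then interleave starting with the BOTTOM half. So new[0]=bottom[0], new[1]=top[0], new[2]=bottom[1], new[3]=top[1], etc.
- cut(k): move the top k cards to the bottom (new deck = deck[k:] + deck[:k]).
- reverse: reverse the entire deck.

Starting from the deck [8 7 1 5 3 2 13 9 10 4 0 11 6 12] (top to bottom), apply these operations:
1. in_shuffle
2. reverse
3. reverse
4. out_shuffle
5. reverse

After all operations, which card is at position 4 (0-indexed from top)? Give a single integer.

Answer: 2

Derivation:
After op 1 (in_shuffle): [9 8 10 7 4 1 0 5 11 3 6 2 12 13]
After op 2 (reverse): [13 12 2 6 3 11 5 0 1 4 7 10 8 9]
After op 3 (reverse): [9 8 10 7 4 1 0 5 11 3 6 2 12 13]
After op 4 (out_shuffle): [9 5 8 11 10 3 7 6 4 2 1 12 0 13]
After op 5 (reverse): [13 0 12 1 2 4 6 7 3 10 11 8 5 9]
Position 4: card 2.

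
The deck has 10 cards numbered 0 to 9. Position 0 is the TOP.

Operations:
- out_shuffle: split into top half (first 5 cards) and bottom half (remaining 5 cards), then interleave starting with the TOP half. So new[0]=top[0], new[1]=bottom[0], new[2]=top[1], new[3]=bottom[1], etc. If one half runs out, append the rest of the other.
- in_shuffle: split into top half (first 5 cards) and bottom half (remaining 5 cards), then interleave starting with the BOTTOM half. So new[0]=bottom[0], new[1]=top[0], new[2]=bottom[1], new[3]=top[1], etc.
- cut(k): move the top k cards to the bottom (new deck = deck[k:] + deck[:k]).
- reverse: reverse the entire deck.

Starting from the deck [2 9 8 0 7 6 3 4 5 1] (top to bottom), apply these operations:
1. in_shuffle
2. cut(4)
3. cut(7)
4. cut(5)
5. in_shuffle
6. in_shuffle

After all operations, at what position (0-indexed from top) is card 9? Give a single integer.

Answer: 9

Derivation:
After op 1 (in_shuffle): [6 2 3 9 4 8 5 0 1 7]
After op 2 (cut(4)): [4 8 5 0 1 7 6 2 3 9]
After op 3 (cut(7)): [2 3 9 4 8 5 0 1 7 6]
After op 4 (cut(5)): [5 0 1 7 6 2 3 9 4 8]
After op 5 (in_shuffle): [2 5 3 0 9 1 4 7 8 6]
After op 6 (in_shuffle): [1 2 4 5 7 3 8 0 6 9]
Card 9 is at position 9.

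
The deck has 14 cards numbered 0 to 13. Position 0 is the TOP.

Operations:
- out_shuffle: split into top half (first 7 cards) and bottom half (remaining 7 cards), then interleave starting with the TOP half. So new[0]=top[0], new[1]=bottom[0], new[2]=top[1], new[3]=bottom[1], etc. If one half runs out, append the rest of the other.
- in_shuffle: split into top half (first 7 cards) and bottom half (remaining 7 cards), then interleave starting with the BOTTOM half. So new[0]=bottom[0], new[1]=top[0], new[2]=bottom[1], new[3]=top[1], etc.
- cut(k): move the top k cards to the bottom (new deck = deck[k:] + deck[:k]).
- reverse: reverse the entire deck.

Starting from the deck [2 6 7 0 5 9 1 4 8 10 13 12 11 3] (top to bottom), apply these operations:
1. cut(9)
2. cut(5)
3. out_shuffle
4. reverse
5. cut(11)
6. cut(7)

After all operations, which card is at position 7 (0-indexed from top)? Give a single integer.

After op 1 (cut(9)): [10 13 12 11 3 2 6 7 0 5 9 1 4 8]
After op 2 (cut(5)): [2 6 7 0 5 9 1 4 8 10 13 12 11 3]
After op 3 (out_shuffle): [2 4 6 8 7 10 0 13 5 12 9 11 1 3]
After op 4 (reverse): [3 1 11 9 12 5 13 0 10 7 8 6 4 2]
After op 5 (cut(11)): [6 4 2 3 1 11 9 12 5 13 0 10 7 8]
After op 6 (cut(7)): [12 5 13 0 10 7 8 6 4 2 3 1 11 9]
Position 7: card 6.

Answer: 6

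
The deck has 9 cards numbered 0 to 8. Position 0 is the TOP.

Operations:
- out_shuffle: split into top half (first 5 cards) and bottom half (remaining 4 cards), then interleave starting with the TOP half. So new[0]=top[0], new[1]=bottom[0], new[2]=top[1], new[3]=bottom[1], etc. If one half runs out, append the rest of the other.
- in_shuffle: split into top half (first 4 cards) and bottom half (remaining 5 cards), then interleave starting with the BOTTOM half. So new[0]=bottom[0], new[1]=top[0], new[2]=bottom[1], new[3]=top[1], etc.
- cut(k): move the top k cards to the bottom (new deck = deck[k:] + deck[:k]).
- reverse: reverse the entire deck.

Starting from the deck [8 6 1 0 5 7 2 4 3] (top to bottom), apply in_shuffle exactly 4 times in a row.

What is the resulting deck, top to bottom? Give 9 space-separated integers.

After op 1 (in_shuffle): [5 8 7 6 2 1 4 0 3]
After op 2 (in_shuffle): [2 5 1 8 4 7 0 6 3]
After op 3 (in_shuffle): [4 2 7 5 0 1 6 8 3]
After op 4 (in_shuffle): [0 4 1 2 6 7 8 5 3]

Answer: 0 4 1 2 6 7 8 5 3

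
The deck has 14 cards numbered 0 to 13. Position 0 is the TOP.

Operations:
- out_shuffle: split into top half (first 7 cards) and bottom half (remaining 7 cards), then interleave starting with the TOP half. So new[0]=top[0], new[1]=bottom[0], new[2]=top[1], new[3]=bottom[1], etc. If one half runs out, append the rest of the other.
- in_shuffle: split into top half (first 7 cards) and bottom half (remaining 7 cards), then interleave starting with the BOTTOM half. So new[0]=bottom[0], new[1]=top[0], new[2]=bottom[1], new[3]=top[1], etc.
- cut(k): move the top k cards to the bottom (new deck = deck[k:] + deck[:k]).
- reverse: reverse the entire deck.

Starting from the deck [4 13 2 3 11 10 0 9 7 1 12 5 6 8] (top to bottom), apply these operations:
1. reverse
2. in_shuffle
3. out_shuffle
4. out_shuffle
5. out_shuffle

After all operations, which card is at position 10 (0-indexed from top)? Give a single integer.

Answer: 7

Derivation:
After op 1 (reverse): [8 6 5 12 1 7 9 0 10 11 3 2 13 4]
After op 2 (in_shuffle): [0 8 10 6 11 5 3 12 2 1 13 7 4 9]
After op 3 (out_shuffle): [0 12 8 2 10 1 6 13 11 7 5 4 3 9]
After op 4 (out_shuffle): [0 13 12 11 8 7 2 5 10 4 1 3 6 9]
After op 5 (out_shuffle): [0 5 13 10 12 4 11 1 8 3 7 6 2 9]
Position 10: card 7.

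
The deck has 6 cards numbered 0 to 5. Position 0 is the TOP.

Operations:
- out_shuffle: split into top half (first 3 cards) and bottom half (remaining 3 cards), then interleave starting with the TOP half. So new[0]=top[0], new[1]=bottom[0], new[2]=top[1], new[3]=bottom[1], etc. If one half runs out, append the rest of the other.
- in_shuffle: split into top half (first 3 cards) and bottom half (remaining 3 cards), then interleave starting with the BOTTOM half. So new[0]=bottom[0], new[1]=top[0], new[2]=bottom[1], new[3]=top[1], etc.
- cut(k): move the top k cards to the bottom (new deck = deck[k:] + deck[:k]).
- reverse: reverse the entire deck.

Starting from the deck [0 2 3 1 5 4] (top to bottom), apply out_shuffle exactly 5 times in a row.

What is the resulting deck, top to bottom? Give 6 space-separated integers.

Answer: 0 1 2 5 3 4

Derivation:
After op 1 (out_shuffle): [0 1 2 5 3 4]
After op 2 (out_shuffle): [0 5 1 3 2 4]
After op 3 (out_shuffle): [0 3 5 2 1 4]
After op 4 (out_shuffle): [0 2 3 1 5 4]
After op 5 (out_shuffle): [0 1 2 5 3 4]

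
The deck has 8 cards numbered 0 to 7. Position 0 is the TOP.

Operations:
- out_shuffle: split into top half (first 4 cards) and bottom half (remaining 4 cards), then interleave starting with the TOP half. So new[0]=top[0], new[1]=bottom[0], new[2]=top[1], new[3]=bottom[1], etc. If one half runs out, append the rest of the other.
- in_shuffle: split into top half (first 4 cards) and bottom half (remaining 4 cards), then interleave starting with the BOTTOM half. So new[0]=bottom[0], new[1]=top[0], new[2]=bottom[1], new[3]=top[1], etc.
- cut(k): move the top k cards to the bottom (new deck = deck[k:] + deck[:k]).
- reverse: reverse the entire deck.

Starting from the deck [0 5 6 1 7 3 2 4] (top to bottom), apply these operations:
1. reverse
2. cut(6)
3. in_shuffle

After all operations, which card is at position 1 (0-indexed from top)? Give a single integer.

After op 1 (reverse): [4 2 3 7 1 6 5 0]
After op 2 (cut(6)): [5 0 4 2 3 7 1 6]
After op 3 (in_shuffle): [3 5 7 0 1 4 6 2]
Position 1: card 5.

Answer: 5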